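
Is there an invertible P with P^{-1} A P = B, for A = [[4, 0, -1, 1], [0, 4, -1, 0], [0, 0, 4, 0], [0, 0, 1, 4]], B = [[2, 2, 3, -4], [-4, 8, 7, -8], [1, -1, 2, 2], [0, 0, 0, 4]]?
Yes.

Two matrices over a field are similar if and only if they have the same invariant factors.

Both A and B have characteristic polynomial (x - 4)^4 and minimal polynomial (x - 4)^3. Computing further, both have invariant factors x - 4, (x - 4)^3. Hence A and B are similar.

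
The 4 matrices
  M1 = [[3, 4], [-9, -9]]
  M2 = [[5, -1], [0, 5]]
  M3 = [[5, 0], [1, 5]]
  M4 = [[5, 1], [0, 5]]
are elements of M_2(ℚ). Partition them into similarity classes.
2 classes: {M1}, {M2, M3, M4}

Characteristic polynomials: χ_{M1} = (x + 3)^2, χ_{M2} = (x - 5)^2, χ_{M3} = (x - 5)^2, χ_{M4} = (x - 5)^2.

{M1}: invariant factors (x + 3)^2.

{M2, M3, M4}: invariant factors (x - 5)^2.

Matrices are similar if and only if their invariant-factor lists agree; the partition into similarity classes is {M1}, {M2, M3, M4}.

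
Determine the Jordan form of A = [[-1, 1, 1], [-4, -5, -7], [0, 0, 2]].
The characteristic polynomial is det(xI - A) = (x - 2)(x + 3)^2, so the eigenvalues are -3 (algebraic multiplicity 2), 2 (algebraic multiplicity 1).

For λ = -3: rank(A + 3I) = 2, rank((A + 3I)^2) = 1. The eigenspace has dimension 3 - 2 = 1, so there is 1 Jordan block; the rank sequence gives block sizes [2].

For λ = 2: algebraic multiplicity 1 gives one 1×1 block.

Assembling the blocks gives the Jordan form J above.

J = [[-3, 1, 0], [0, -3, 0], [0, 0, 2]]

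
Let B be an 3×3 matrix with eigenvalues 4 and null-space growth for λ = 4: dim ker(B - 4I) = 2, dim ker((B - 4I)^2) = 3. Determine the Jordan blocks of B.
λ = 4: successive nullity increments [2, 1] count blocks of size ≥ k; block sizes are [2, 1].

Jordan blocks: (4, 2), (4, 1)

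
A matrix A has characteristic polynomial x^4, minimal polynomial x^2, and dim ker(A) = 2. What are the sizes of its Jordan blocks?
λ = 0: algebraic multiplicity 4 (exponent in χ_A), largest block size 2 (exponent in m_A), 2 blocks (geometric multiplicity). These force block sizes [2, 2].

Jordan blocks: (0, 2), (0, 2)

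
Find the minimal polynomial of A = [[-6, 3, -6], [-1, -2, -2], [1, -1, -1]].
m_A(x) = (x + 3)^2

The characteristic polynomial factors as (x + 3)^3. The minimal polynomial is ∏(x - λ)^{k_λ} where k_λ is the size of the largest Jordan block at λ.

For λ = -3: rank(A + 3I) = 1, and the largest Jordan block has size 2 (the smallest k with rank((A + 3I)^k) = rank((A + 3I)^(k+1))).

So m_A(x) = (x + 3)^2.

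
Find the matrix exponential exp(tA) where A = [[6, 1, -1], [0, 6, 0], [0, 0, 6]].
e^{tA} = [[e^{6*t}, t*e^{6*t}, -t*e^{6*t}], [0, e^{6*t}, 0], [0, 0, e^{6*t}]]

A has Jordan form J = [[6, 1, 0], [0, 6, 0], [0, 0, 6]] with A = PJP^{-1}, so e^{tA} = P e^{tJ} P^{-1}.

For a Jordan block J_k(λ), e^{tJ_k(λ)} = e^{λt} · (I + tN + t^2 N^2/2! + ... + t^{k-1} N^{k-1}/(k-1)!) where N is the nilpotent superdiagonal part.

Assembling the blocks and conjugating back gives the entries of e^{tA} as shown above.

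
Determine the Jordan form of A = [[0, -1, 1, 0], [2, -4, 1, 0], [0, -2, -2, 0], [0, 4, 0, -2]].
The characteristic polynomial is det(xI - A) = (x + 2)^4, so the eigenvalues are -2 (algebraic multiplicity 4).

For λ = -2: rank(A + 2I) = 2, rank((A + 2I)^2) = 1, rank((A + 2I)^3) = 0. The eigenspace has dimension 4 - 2 = 2, so there are 2 Jordan blocks; the rank sequence gives block sizes [3, 1].

Assembling the blocks gives the Jordan form J above.

J = [[-2, 1, 0, 0], [0, -2, 1, 0], [0, 0, -2, 0], [0, 0, 0, -2]]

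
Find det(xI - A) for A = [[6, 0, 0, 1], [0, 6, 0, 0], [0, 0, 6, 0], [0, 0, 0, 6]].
χ_A(x) = (x - 6)^4

xI - A = [[x - 6, 0, 0, -1], [0, x - 6, 0, 0], [0, 0, x - 6, 0], [0, 0, 0, x - 6]].

Expanding det(xI - A) along the first row:
det(xI - A) = + (x - 6)·det([[x - 6, 0, 0], [0, x - 6, 0], [0, 0, x - 6]]) - (0)·det([[0, 0, 0], [0, x - 6, 0], [0, 0, x - 6]]) + (0)·det([[0, x - 6, 0], [0, 0, 0], [0, 0, x - 6]]) - (-1)·det([[0, x - 6, 0], [0, 0, x - 6], [0, 0, 0]]).

Evaluating gives χ_A(x) = x^4 - 24x^3 + 216x^2 - 864x + 1296 = (x - 6)^4.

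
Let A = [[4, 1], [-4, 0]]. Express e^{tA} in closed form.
A has Jordan form J = [[2, 1], [0, 2]] with A = PJP^{-1}, so e^{tA} = P e^{tJ} P^{-1}.

For a Jordan block J_k(λ), e^{tJ_k(λ)} = e^{λt} · (I + tN + t^2 N^2/2! + ... + t^{k-1} N^{k-1}/(k-1)!) where N is the nilpotent superdiagonal part.

Assembling the blocks and conjugating back gives the entries of e^{tA} as shown above.

e^{tA} = [[(2*t + 1)*e^{2*t}, t*e^{2*t}], [-4*t*e^{2*t}, (1 - 2*t)*e^{2*t}]]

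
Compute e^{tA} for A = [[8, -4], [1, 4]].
e^{tA} = [[(2*t + 1)*e^{6*t}, -4*t*e^{6*t}], [t*e^{6*t}, (1 - 2*t)*e^{6*t}]]

A has Jordan form J = [[6, 1], [0, 6]] with A = PJP^{-1}, so e^{tA} = P e^{tJ} P^{-1}.

For a Jordan block J_k(λ), e^{tJ_k(λ)} = e^{λt} · (I + tN + t^2 N^2/2! + ... + t^{k-1} N^{k-1}/(k-1)!) where N is the nilpotent superdiagonal part.

Assembling the blocks and conjugating back gives the entries of e^{tA} as shown above.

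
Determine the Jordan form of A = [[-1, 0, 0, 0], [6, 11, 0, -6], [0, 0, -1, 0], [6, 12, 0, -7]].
J = [[-1, 0, 0, 0], [0, -1, 0, 0], [0, 0, -1, 0], [0, 0, 0, 5]]

The characteristic polynomial is det(xI - A) = (x - 5)(x + 1)^3, so the eigenvalues are -1 (algebraic multiplicity 3), 5 (algebraic multiplicity 1).

For λ = -1: rank(A + I) = 1. The eigenspace has dimension 4 - 1 = 3, so there are 3 Jordan blocks; the rank sequence gives block sizes [1, 1, 1].

For λ = 5: algebraic multiplicity 1 gives one 1×1 block.

Assembling the blocks gives the Jordan form J above.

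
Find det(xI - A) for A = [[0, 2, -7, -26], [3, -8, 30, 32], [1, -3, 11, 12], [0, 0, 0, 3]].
xI - A = [[x, -2, 7, 26], [-3, x + 8, -30, -32], [-1, 3, x - 11, -12], [0, 0, 0, x - 3]].

Expanding det(xI - A) along the first row:
det(xI - A) = + (x)·det([[x + 8, -30, -32], [3, x - 11, -12], [0, 0, x - 3]]) - (-2)·det([[-3, -30, -32], [-1, x - 11, -12], [0, 0, x - 3]]) + (7)·det([[-3, x + 8, -32], [-1, 3, -12], [0, 0, x - 3]]) - (26)·det([[-3, x + 8, -30], [-1, 3, x - 11], [0, 0, 0]]).

Evaluating gives χ_A(x) = x^4 - 6x^3 + 12x^2 - 10x + 3 = (x - 3)(x - 1)^3.

χ_A(x) = (x - 3)(x - 1)^3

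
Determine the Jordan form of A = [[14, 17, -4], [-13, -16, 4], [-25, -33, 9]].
J = [[1, 1, 0], [0, 1, 0], [0, 0, 5]]

The characteristic polynomial is det(xI - A) = (x - 5)(x - 1)^2, so the eigenvalues are 1 (algebraic multiplicity 2), 5 (algebraic multiplicity 1).

For λ = 1: rank(A - I) = 2, rank((A - I)^2) = 1. The eigenspace has dimension 3 - 2 = 1, so there is 1 Jordan block; the rank sequence gives block sizes [2].

For λ = 5: algebraic multiplicity 1 gives one 1×1 block.

Assembling the blocks gives the Jordan form J above.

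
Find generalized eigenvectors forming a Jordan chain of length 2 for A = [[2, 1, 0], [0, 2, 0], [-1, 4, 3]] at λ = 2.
v_1 = [[3, 1, 0]]^T, v_2 = [[1, 0, 1]]^T

We seek v_1 ∈ ker((A - 2I)^2) \ ker(A - 2I), then set v_{i+1} = (A - 2I) v_i.

One such chain is v_1 = [[3, 1, 0]]^T, v_2 = [[1, 0, 1]]^T. Check: (A - 2I) v_2 = [[0, 0, 0]]^T = 0.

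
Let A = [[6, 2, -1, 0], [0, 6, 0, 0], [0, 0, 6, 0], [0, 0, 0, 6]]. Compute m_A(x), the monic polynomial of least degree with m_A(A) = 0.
m_A(x) = (x - 6)^2

The characteristic polynomial factors as (x - 6)^4. The minimal polynomial is ∏(x - λ)^{k_λ} where k_λ is the size of the largest Jordan block at λ.

For λ = 6: rank(A - 6I) = 1, and the largest Jordan block has size 2 (the smallest k with rank((A - 6I)^k) = rank((A - 6I)^(k+1))).

So m_A(x) = (x - 6)^2.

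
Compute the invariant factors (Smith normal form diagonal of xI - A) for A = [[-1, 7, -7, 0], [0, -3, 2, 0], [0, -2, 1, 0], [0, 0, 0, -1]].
x + 1, x + 1, (x + 1)^2

The Jordan structure of A has elementary divisors (x + 1)^2, (x + 1), (x + 1). Arranging the block sizes at each eigenvalue in decreasing order and taking row products gives the invariant factors.

Invariant factors (smallest first, each dividing the next): x + 1, x + 1, (x + 1)^2.

Check: the last factor (x + 1)^2 is the minimal polynomial, and the product (x + 1)^4 is the characteristic polynomial.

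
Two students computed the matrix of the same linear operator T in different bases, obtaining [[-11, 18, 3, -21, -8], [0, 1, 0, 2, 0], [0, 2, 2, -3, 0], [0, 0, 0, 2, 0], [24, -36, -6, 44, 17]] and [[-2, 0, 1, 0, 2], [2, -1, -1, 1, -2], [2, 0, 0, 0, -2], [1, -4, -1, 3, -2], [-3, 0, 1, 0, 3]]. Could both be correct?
No.

trace(A) = 11 but trace(B) = 3. The trace is a similarity invariant, so A and B are not similar.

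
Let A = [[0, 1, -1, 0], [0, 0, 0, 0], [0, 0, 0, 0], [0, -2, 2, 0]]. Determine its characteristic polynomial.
χ_A(x) = x^4

xI - A = [[x, -1, 1, 0], [0, x, 0, 0], [0, 0, x, 0], [0, 2, -2, x]].

Expanding det(xI - A) along the first row:
det(xI - A) = + (x)·det([[x, 0, 0], [0, x, 0], [2, -2, x]]) - (-1)·det([[0, 0, 0], [0, x, 0], [0, -2, x]]) + (1)·det([[0, x, 0], [0, 0, 0], [0, 2, x]]) - (0)·det([[0, x, 0], [0, 0, x], [0, 2, -2]]).

Evaluating gives χ_A(x) = x^4.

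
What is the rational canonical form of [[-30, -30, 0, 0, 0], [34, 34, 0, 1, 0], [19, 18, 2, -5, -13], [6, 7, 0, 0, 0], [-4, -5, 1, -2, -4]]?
The invariant factors of A (the non-unit diagonal entries of the Smith normal form of xI - A over ℚ[x]) are x^2 + 2x + 5, (x - 6)(x^2 + 2x + 5), each dividing the next. The characteristic polynomial is their product, (x - 6)(x^2 + 2x + 5)^2.

The rational canonical form is the block-diagonal matrix of companion matrices C(f_i):
R = [[0, -5, 0, 0, 0], [1, -2, 0, 0, 0], [0, 0, 0, 0, 30], [0, 0, 1, 0, 7], [0, 0, 0, 1, 4]].

Note the characteristic polynomial does not split into linear factors over ℚ, so A has no Jordan form over ℚ; the rational canonical form exists over any field.

R = [[0, -5, 0, 0, 0], [1, -2, 0, 0, 0], [0, 0, 0, 0, 30], [0, 0, 1, 0, 7], [0, 0, 0, 1, 4]]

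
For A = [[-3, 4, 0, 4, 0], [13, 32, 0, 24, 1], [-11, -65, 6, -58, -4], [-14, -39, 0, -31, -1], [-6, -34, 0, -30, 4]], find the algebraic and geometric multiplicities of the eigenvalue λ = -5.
The characteristic polynomial is (x - 6)^3(x + 5)^2, so the factor x + 5 appears with exponent 2: the algebraic multiplicity is 2.

rank(A + 5I) = 4, so the eigenspace has dimension 5 - 4 = 1: the geometric multiplicity is 1.

Since 1 < 2, A is not diagonalizable.

algebraic multiplicity 2, geometric multiplicity 1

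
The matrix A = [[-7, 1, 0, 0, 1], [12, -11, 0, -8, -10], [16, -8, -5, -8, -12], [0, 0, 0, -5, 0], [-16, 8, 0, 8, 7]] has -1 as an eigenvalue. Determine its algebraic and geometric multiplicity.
The characteristic polynomial is (x + 1)(x + 5)^4, so the factor x + 1 appears with exponent 1: the algebraic multiplicity is 1.

rank(A + I) = 4, so the eigenspace has dimension 5 - 4 = 1: the geometric multiplicity is 1.

algebraic multiplicity 1, geometric multiplicity 1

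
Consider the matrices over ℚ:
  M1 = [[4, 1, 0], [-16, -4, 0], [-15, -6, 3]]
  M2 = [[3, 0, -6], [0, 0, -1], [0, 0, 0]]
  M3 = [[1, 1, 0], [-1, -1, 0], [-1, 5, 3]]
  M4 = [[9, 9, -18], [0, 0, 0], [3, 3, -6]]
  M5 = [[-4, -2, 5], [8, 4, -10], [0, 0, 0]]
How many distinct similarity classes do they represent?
Characteristic polynomials: χ_{M1} = x^2(x - 3), χ_{M2} = x^2(x - 3), χ_{M3} = x^2(x - 3), χ_{M4} = x^2(x - 3), χ_{M5} = x^3.

{M1, M2, M3}: invariant factors x^2(x - 3).

{M4}: invariant factors x, x(x - 3).

{M5}: invariant factors x, x^2.

Matrices are similar if and only if their invariant-factor lists agree; the partition into similarity classes is {M1, M2, M3}, {M4}, {M5}.

3 classes: {M1, M2, M3}, {M4}, {M5}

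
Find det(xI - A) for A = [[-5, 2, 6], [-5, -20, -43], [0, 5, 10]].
xI - A = [[x + 5, -2, -6], [5, x + 20, 43], [0, -5, x - 10]].

Expanding det(xI - A) along the first row:
det(xI - A) = + (x + 5)·det([[x + 20, 43], [-5, x - 10]]) - (-2)·det([[5, 43], [0, x - 10]]) + (-6)·det([[5, x + 20], [0, -5]]).

Evaluating gives χ_A(x) = x^3 + 15x^2 + 75x + 125 = (x + 5)^3.

χ_A(x) = (x + 5)^3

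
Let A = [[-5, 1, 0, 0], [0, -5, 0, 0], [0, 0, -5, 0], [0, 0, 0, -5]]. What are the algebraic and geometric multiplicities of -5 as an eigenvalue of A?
The characteristic polynomial is (x + 5)^4, so the factor x + 5 appears with exponent 4: the algebraic multiplicity is 4.

rank(A + 5I) = 1, so the eigenspace has dimension 4 - 1 = 3: the geometric multiplicity is 3.

Since 3 < 4, A is not diagonalizable.

algebraic multiplicity 4, geometric multiplicity 3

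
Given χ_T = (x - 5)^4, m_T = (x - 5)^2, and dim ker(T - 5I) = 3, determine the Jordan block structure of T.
λ = 5: algebraic multiplicity 4 (exponent in χ_T), largest block size 2 (exponent in m_T), 3 blocks (geometric multiplicity). These force block sizes [2, 1, 1].

Jordan blocks: (5, 2), (5, 1), (5, 1)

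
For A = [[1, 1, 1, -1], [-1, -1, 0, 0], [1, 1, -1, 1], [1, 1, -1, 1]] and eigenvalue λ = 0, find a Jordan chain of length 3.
We seek v_1 ∈ ker(A^3) \ ker(A^2), then set v_{i+1} = A v_i.

One such chain is v_1 = [[0, 0, 1, 0]]^T, v_2 = [[1, 0, -1, -1]]^T, v_3 = [[1, -1, 1, 1]]^T. Check: A v_3 = [[0, 0, 0, 0]]^T = 0.

v_1 = [[0, 0, 1, 0]]^T, v_2 = [[1, 0, -1, -1]]^T, v_3 = [[1, -1, 1, 1]]^T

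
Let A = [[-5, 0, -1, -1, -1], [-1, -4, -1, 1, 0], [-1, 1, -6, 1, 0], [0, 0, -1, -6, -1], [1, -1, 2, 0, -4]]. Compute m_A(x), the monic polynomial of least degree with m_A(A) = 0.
m_A(x) = (x + 5)^2

The characteristic polynomial factors as (x + 5)^5. The minimal polynomial is ∏(x - λ)^{k_λ} where k_λ is the size of the largest Jordan block at λ.

For λ = -5: rank(A + 5I) = 2, and the largest Jordan block has size 2 (the smallest k with rank((A + 5I)^k) = rank((A + 5I)^(k+1))).

So m_A(x) = (x + 5)^2.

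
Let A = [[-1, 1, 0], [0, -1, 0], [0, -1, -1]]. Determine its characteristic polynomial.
χ_A(x) = (x + 1)^3

xI - A = [[x + 1, -1, 0], [0, x + 1, 0], [0, 1, x + 1]].

Expanding det(xI - A) along the first row:
det(xI - A) = + (x + 1)·det([[x + 1, 0], [1, x + 1]]) - (-1)·det([[0, 0], [0, x + 1]]) + (0)·det([[0, x + 1], [0, 1]]).

Evaluating gives χ_A(x) = x^3 + 3x^2 + 3x + 1 = (x + 1)^3.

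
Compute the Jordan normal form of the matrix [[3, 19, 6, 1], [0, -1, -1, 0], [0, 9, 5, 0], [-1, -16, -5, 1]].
The characteristic polynomial is det(xI - A) = (x - 2)^4, so the eigenvalues are 2 (algebraic multiplicity 4).

For λ = 2: rank(A - 2I) = 2, rank((A - 2I)^2) = 0. The eigenspace has dimension 4 - 2 = 2, so there are 2 Jordan blocks; the rank sequence gives block sizes [2, 2].

Assembling the blocks gives the Jordan form J above.

J = [[2, 1, 0, 0], [0, 2, 0, 0], [0, 0, 2, 1], [0, 0, 0, 2]]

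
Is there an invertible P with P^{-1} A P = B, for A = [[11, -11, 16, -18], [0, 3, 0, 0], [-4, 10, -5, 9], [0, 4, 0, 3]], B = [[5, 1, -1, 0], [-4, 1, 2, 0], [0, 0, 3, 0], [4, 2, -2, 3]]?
No.

Both have characteristic polynomial (x - 3)^4 and minimal polynomial (x - 3)^2. But rank(A - 3I) = 2 for A while rank(B - 3I) = 1 for B, so the number of Jordan blocks at λ = 3 differs. A and B are not similar.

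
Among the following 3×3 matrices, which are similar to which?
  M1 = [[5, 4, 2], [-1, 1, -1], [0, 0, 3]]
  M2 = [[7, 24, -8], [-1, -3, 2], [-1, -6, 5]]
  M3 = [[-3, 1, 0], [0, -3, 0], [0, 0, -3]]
2 classes: {M1, M2}, {M3}

Characteristic polynomials: χ_{M1} = (x - 3)^3, χ_{M2} = (x - 3)^3, χ_{M3} = (x + 3)^3.

{M1, M2}: invariant factors x - 3, (x - 3)^2.

{M3}: invariant factors x + 3, (x + 3)^2.

Matrices are similar if and only if their invariant-factor lists agree; the partition into similarity classes is {M1, M2}, {M3}.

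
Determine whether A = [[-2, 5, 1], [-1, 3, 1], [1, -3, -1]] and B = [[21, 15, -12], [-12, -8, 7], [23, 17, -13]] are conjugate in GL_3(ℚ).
Two matrices over a field are similar if and only if they have the same invariant factors.

Both A and B have characteristic polynomial x^3 and minimal polynomial x^3. Computing further, both have invariant factors x^3. Hence A and B are similar.

Yes.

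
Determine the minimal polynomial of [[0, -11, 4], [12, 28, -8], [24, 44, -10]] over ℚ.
The characteristic polynomial factors as (x - 6)^3. The minimal polynomial is ∏(x - λ)^{k_λ} where k_λ is the size of the largest Jordan block at λ.

For λ = 6: rank(A - 6I) = 1, and the largest Jordan block has size 2 (the smallest k with rank((A - 6I)^k) = rank((A - 6I)^(k+1))).

So m_A(x) = (x - 6)^2.

m_A(x) = (x - 6)^2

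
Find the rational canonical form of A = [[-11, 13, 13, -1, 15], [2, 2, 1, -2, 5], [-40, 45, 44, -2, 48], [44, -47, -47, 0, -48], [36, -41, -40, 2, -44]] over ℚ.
R = [[0, 0, 0, 0, -4], [1, 0, 0, 0, -20], [0, 1, 0, 0, -36], [0, 0, 1, 0, -28], [0, 0, 0, 1, -9]]

The invariant factors of A (the non-unit diagonal entries of the Smith normal form of xI - A over ℚ[x]) are (x + 1)(x^2 + 4x + 2)^2, each dividing the next. The characteristic polynomial is their product, (x + 1)(x^2 + 4x + 2)^2.

The rational canonical form is the block-diagonal matrix of companion matrices C(f_i):
R = [[0, 0, 0, 0, -4], [1, 0, 0, 0, -20], [0, 1, 0, 0, -36], [0, 0, 1, 0, -28], [0, 0, 0, 1, -9]].

Note the characteristic polynomial does not split into linear factors over ℚ, so A has no Jordan form over ℚ; the rational canonical form exists over any field.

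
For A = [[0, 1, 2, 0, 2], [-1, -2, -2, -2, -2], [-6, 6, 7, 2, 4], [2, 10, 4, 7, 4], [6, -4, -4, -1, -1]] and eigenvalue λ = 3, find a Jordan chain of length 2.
v_1 = [[0, 0, 0, 1, 0]]^T, v_2 = [[0, -2, 2, 4, -1]]^T

We seek v_1 ∈ ker((A - 3I)^2) \ ker(A - 3I), then set v_{i+1} = (A - 3I) v_i.

One such chain is v_1 = [[0, 0, 0, 1, 0]]^T, v_2 = [[0, -2, 2, 4, -1]]^T. Check: (A - 3I) v_2 = [[0, 0, 0, 0, 0]]^T = 0.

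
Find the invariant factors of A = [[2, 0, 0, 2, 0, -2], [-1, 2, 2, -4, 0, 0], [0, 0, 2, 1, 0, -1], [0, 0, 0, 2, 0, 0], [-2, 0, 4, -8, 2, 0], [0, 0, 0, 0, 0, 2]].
x - 2, x - 2, (x - 2)^2, (x - 2)^2

The Jordan structure of A has elementary divisors (x - 2)^2, (x - 2)^2, (x - 2), (x - 2). Arranging the block sizes at each eigenvalue in decreasing order and taking row products gives the invariant factors.

Invariant factors (smallest first, each dividing the next): x - 2, x - 2, (x - 2)^2, (x - 2)^2.

Check: the last factor (x - 2)^2 is the minimal polynomial, and the product (x - 2)^6 is the characteristic polynomial.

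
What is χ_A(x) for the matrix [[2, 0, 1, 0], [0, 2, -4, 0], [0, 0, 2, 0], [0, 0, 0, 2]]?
χ_A(x) = (x - 2)^4

xI - A = [[x - 2, 0, -1, 0], [0, x - 2, 4, 0], [0, 0, x - 2, 0], [0, 0, 0, x - 2]].

Expanding det(xI - A) along the first row:
det(xI - A) = + (x - 2)·det([[x - 2, 4, 0], [0, x - 2, 0], [0, 0, x - 2]]) - (0)·det([[0, 4, 0], [0, x - 2, 0], [0, 0, x - 2]]) + (-1)·det([[0, x - 2, 0], [0, 0, 0], [0, 0, x - 2]]) - (0)·det([[0, x - 2, 4], [0, 0, x - 2], [0, 0, 0]]).

Evaluating gives χ_A(x) = x^4 - 8x^3 + 24x^2 - 32x + 16 = (x - 2)^4.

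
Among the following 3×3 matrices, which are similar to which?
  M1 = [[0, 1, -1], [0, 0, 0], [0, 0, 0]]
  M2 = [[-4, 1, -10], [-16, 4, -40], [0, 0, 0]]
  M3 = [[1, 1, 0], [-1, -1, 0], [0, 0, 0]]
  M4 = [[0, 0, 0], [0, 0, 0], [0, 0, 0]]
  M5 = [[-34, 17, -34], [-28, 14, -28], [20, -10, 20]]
2 classes: {M1, M2, M3, M5}, {M4}

Characteristic polynomials: χ_{M1} = x^3, χ_{M2} = x^3, χ_{M3} = x^3, χ_{M4} = x^3, χ_{M5} = x^3.

{M1, M2, M3, M5}: invariant factors x, x^2.

{M4}: invariant factors x, x, x.

Matrices are similar if and only if their invariant-factor lists agree; the partition into similarity classes is {M1, M2, M3, M5}, {M4}.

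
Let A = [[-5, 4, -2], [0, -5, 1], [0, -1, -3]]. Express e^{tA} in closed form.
A has Jordan form J = [[-5, 0, 0], [0, -4, 1], [0, 0, -4]] with A = PJP^{-1}, so e^{tA} = P e^{tJ} P^{-1}.

For a Jordan block J_k(λ), e^{tJ_k(λ)} = e^{λt} · (I + tN + t^2 N^2/2! + ... + t^{k-1} N^{k-1}/(k-1)!) where N is the nilpotent superdiagonal part.

Assembling the blocks and conjugating back gives the entries of e^{tA} as shown above.

e^{tA} = [[e^{-5*t}, 2*((3 - t)*e^{t} - 3)*e^{-5*t}, 2*((t - 2)*e^{t} + 2)*e^{-5*t}], [0, (1 - t)*e^{-4*t}, t*e^{-4*t}], [0, -t*e^{-4*t}, (t + 1)*e^{-4*t}]]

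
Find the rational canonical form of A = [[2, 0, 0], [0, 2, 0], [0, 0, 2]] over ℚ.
The invariant factors of A (the non-unit diagonal entries of the Smith normal form of xI - A over ℚ[x]) are x - 2, x - 2, x - 2, each dividing the next. The characteristic polynomial is their product, (x - 2)^3.

The rational canonical form is the block-diagonal matrix of companion matrices C(f_i):
R = [[2, 0, 0], [0, 2, 0], [0, 0, 2]].

R = [[2, 0, 0], [0, 2, 0], [0, 0, 2]]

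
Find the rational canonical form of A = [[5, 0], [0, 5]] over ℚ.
R = [[5, 0], [0, 5]]

The invariant factors of A (the non-unit diagonal entries of the Smith normal form of xI - A over ℚ[x]) are x - 5, x - 5, each dividing the next. The characteristic polynomial is their product, (x - 5)^2.

The rational canonical form is the block-diagonal matrix of companion matrices C(f_i):
R = [[5, 0], [0, 5]].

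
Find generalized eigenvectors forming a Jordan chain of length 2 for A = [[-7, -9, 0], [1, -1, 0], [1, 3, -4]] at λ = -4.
v_1 = [[1, 0, 0]]^T, v_2 = [[-3, 1, 1]]^T

We seek v_1 ∈ ker((A + 4I)^2) \ ker(A + 4I), then set v_{i+1} = (A + 4I) v_i.

One such chain is v_1 = [[1, 0, 0]]^T, v_2 = [[-3, 1, 1]]^T. Check: (A + 4I) v_2 = [[0, 0, 0]]^T = 0.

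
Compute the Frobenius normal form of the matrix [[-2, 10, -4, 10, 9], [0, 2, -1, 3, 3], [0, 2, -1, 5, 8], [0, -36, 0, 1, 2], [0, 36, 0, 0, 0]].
R = [[-2, 0, 0, 0, 0], [0, 0, 0, 0, 36], [0, 1, 0, 0, 0], [0, 0, 1, 0, -1], [0, 0, 0, 1, 2]]

The invariant factors of A (the non-unit diagonal entries of the Smith normal form of xI - A over ℚ[x]) are x + 2, (x - 3)(x + 2)(x^2 - x + 6), each dividing the next. The characteristic polynomial is their product, (x - 3)(x + 2)^2(x^2 - x + 6).

The rational canonical form is the block-diagonal matrix of companion matrices C(f_i):
R = [[-2, 0, 0, 0, 0], [0, 0, 0, 0, 36], [0, 1, 0, 0, 0], [0, 0, 1, 0, -1], [0, 0, 0, 1, 2]].

Note the characteristic polynomial does not split into linear factors over ℚ, so A has no Jordan form over ℚ; the rational canonical form exists over any field.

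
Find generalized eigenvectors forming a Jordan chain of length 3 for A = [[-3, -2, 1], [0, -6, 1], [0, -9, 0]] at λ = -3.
v_1 = [[-2, 0, 1]]^T, v_2 = [[1, 1, 3]]^T, v_3 = [[1, 0, 0]]^T

We seek v_1 ∈ ker((A + 3I)^3) \ ker((A + 3I)^2), then set v_{i+1} = (A + 3I) v_i.

One such chain is v_1 = [[-2, 0, 1]]^T, v_2 = [[1, 1, 3]]^T, v_3 = [[1, 0, 0]]^T. Check: (A + 3I) v_3 = [[0, 0, 0]]^T = 0.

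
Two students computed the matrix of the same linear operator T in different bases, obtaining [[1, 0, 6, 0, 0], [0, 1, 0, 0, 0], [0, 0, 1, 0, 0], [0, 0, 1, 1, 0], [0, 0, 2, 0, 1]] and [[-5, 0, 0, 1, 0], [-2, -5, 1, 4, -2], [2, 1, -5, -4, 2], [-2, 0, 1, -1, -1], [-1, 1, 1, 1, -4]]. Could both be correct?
No.

trace(A) = 5 but trace(B) = -20. The trace is a similarity invariant, so A and B are not similar.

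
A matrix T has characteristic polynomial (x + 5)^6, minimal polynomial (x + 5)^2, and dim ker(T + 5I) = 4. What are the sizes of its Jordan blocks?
Jordan blocks: (-5, 2), (-5, 2), (-5, 1), (-5, 1)

λ = -5: algebraic multiplicity 6 (exponent in χ_T), largest block size 2 (exponent in m_T), 4 blocks (geometric multiplicity). These force block sizes [2, 2, 1, 1].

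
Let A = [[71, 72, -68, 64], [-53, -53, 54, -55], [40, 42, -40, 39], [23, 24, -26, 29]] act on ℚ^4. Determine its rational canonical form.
The invariant factors of A (the non-unit diagonal entries of the Smith normal form of xI - A over ℚ[x]) are (x - 3)^3(x + 2), each dividing the next. The characteristic polynomial is their product, (x - 3)^3(x + 2).

The rational canonical form is the block-diagonal matrix of companion matrices C(f_i):
R = [[0, 0, 0, 54], [1, 0, 0, -27], [0, 1, 0, -9], [0, 0, 1, 7]].

R = [[0, 0, 0, 54], [1, 0, 0, -27], [0, 1, 0, -9], [0, 0, 1, 7]]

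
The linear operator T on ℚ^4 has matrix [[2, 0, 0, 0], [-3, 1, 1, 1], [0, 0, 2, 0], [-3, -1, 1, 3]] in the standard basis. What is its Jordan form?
J = [[2, 1, 0, 0], [0, 2, 0, 0], [0, 0, 2, 0], [0, 0, 0, 2]]

The characteristic polynomial is det(xI - A) = (x - 2)^4, so the eigenvalues are 2 (algebraic multiplicity 4).

For λ = 2: rank(A - 2I) = 1, rank((A - 2I)^2) = 0. The eigenspace has dimension 4 - 1 = 3, so there are 3 Jordan blocks; the rank sequence gives block sizes [2, 1, 1].

Assembling the blocks gives the Jordan form J above.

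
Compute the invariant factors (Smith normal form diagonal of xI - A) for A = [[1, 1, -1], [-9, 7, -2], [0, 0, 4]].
(x - 4)^3

The Jordan structure of A has elementary divisors (x - 4)^3. Arranging the block sizes at each eigenvalue in decreasing order and taking row products gives the invariant factors.

Invariant factors (smallest first, each dividing the next): (x - 4)^3.

Check: the last factor (x - 4)^3 is the minimal polynomial, and the product (x - 4)^3 is the characteristic polynomial.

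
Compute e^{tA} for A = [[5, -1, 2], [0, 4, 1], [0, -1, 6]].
A has Jordan form J = [[5, 1, 0], [0, 5, 1], [0, 0, 5]] with A = PJP^{-1}, so e^{tA} = P e^{tJ} P^{-1}.

For a Jordan block J_k(λ), e^{tJ_k(λ)} = e^{λt} · (I + tN + t^2 N^2/2! + ... + t^{k-1} N^{k-1}/(k-1)!) where N is the nilpotent superdiagonal part.

Assembling the blocks and conjugating back gives the entries of e^{tA} as shown above.

e^{tA} = [[e^{5*t}, t*(-t - 2)*e^{5*t}/2, t*(t + 4)*e^{5*t}/2], [0, (1 - t)*e^{5*t}, t*e^{5*t}], [0, -t*e^{5*t}, (t + 1)*e^{5*t}]]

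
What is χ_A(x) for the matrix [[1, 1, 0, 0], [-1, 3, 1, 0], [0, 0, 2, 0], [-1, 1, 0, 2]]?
xI - A = [[x - 1, -1, 0, 0], [1, x - 3, -1, 0], [0, 0, x - 2, 0], [1, -1, 0, x - 2]].

Expanding det(xI - A) along the first row:
det(xI - A) = + (x - 1)·det([[x - 3, -1, 0], [0, x - 2, 0], [-1, 0, x - 2]]) - (-1)·det([[1, -1, 0], [0, x - 2, 0], [1, 0, x - 2]]) + (0)·det([[1, x - 3, 0], [0, 0, 0], [1, -1, x - 2]]) - (0)·det([[1, x - 3, -1], [0, 0, x - 2], [1, -1, 0]]).

Evaluating gives χ_A(x) = x^4 - 8x^3 + 24x^2 - 32x + 16 = (x - 2)^4.

χ_A(x) = (x - 2)^4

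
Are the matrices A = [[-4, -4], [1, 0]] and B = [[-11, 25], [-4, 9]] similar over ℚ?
No.

trace(A) = -4 but trace(B) = -2. The trace is a similarity invariant, so A and B are not similar.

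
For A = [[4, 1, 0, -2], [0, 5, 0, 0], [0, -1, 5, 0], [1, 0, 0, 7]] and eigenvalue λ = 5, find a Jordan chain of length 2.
v_1 = [[1, 1, 0, -1]]^T, v_2 = [[2, 0, -1, -1]]^T

We seek v_1 ∈ ker((A - 5I)^2) \ ker(A - 5I), then set v_{i+1} = (A - 5I) v_i.

One such chain is v_1 = [[1, 1, 0, -1]]^T, v_2 = [[2, 0, -1, -1]]^T. Check: (A - 5I) v_2 = [[0, 0, 0, 0]]^T = 0.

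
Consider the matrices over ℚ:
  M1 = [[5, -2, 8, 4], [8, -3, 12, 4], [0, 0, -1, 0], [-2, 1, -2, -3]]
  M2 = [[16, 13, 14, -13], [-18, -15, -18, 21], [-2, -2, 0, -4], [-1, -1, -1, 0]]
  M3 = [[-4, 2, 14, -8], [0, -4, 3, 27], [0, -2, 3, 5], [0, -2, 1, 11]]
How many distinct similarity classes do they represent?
Characteristic polynomials: χ_{M1} = (x - 1)(x + 1)^3, χ_{M2} = (x - 3)(x - 2)(x + 2)^2, χ_{M3} = (x - 4)^2(x - 2)(x + 4).

{M1}: invariant factors x + 1, (x - 1)(x + 1)^2.

{M2}: invariant factors (x - 3)(x - 2)(x + 2)^2.

{M3}: invariant factors (x - 4)^2(x - 2)(x + 4).

Matrices are similar if and only if their invariant-factor lists agree; the partition into similarity classes is {M1}, {M2}, {M3}.

3 classes: {M1}, {M2}, {M3}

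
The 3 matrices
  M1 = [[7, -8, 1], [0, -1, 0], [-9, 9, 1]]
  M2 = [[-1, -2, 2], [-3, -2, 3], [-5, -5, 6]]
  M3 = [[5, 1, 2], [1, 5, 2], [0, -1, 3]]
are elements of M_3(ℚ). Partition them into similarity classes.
3 classes: {M1}, {M2}, {M3}

Characteristic polynomials: χ_{M1} = (x - 4)^2(x + 1), χ_{M2} = (x - 1)^3, χ_{M3} = (x - 5)(x - 4)^2.

{M1}: invariant factors (x - 4)^2(x + 1).

{M2}: invariant factors x - 1, (x - 1)^2.

{M3}: invariant factors (x - 5)(x - 4)^2.

Matrices are similar if and only if their invariant-factor lists agree; the partition into similarity classes is {M1}, {M2}, {M3}.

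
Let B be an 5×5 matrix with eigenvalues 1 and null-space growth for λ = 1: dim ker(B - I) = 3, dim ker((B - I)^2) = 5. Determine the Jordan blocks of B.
Jordan blocks: (1, 2), (1, 2), (1, 1)

λ = 1: successive nullity increments [3, 2] count blocks of size ≥ k; block sizes are [2, 2, 1].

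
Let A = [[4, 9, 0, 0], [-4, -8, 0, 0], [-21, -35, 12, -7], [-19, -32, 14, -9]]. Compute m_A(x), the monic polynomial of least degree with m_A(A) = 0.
m_A(x) = (x - 5)(x + 2)^2

The characteristic polynomial factors as (x - 5)(x + 2)^3. The minimal polynomial is ∏(x - λ)^{k_λ} where k_λ is the size of the largest Jordan block at λ.

For λ = -2: rank(A + 2I) = 2, and the largest Jordan block has size 2 (the smallest k with rank((A + 2I)^k) = rank((A + 2I)^(k+1))).
For λ = 5: rank(A - 5I) = 3, and the largest Jordan block has size 1 (the smallest k with rank((A - 5I)^k) = rank((A - 5I)^(k+1))).

So m_A(x) = (x - 5)(x + 2)^2.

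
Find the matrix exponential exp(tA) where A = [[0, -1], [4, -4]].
e^{tA} = [[(2*t + 1)*e^{-2*t}, -t*e^{-2*t}], [4*t*e^{-2*t}, (1 - 2*t)*e^{-2*t}]]

A has Jordan form J = [[-2, 1], [0, -2]] with A = PJP^{-1}, so e^{tA} = P e^{tJ} P^{-1}.

For a Jordan block J_k(λ), e^{tJ_k(λ)} = e^{λt} · (I + tN + t^2 N^2/2! + ... + t^{k-1} N^{k-1}/(k-1)!) where N is the nilpotent superdiagonal part.

Assembling the blocks and conjugating back gives the entries of e^{tA} as shown above.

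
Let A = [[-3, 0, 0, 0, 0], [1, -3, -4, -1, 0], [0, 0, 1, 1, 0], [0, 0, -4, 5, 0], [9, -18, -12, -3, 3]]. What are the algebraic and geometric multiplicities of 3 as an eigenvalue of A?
algebraic multiplicity 3, geometric multiplicity 2

The characteristic polynomial is (x - 3)^3(x + 3)^2, so the factor x - 3 appears with exponent 3: the algebraic multiplicity is 3.

rank(A - 3I) = 3, so the eigenspace has dimension 5 - 3 = 2: the geometric multiplicity is 2.

Since 2 < 3, A is not diagonalizable.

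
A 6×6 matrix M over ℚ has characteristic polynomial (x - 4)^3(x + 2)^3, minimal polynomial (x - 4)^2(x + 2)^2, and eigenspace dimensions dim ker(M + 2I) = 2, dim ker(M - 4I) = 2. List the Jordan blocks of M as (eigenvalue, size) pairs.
λ = -2: algebraic multiplicity 3 (exponent in χ_M), largest block size 2 (exponent in m_M), 2 blocks (geometric multiplicity). These force block sizes [2, 1].
λ = 4: algebraic multiplicity 3 (exponent in χ_M), largest block size 2 (exponent in m_M), 2 blocks (geometric multiplicity). These force block sizes [2, 1].

Jordan blocks: (-2, 2), (-2, 1), (4, 2), (4, 1)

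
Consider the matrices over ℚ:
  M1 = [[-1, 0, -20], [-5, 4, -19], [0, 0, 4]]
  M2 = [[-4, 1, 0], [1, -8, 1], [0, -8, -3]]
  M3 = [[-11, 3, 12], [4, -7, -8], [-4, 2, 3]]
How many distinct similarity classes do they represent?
Characteristic polynomials: χ_{M1} = (x - 4)^2(x + 1), χ_{M2} = (x + 5)^3, χ_{M3} = (x + 5)^3.

{M1}: invariant factors (x - 4)^2(x + 1).

{M2}: invariant factors (x + 5)^3.

{M3}: invariant factors x + 5, (x + 5)^2.

Matrices are similar if and only if their invariant-factor lists agree; the partition into similarity classes is {M1}, {M2}, {M3}.

3 classes: {M1}, {M2}, {M3}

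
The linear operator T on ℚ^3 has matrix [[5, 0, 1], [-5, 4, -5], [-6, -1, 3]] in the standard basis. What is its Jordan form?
The characteristic polynomial is det(xI - A) = (x - 4)^3, so the eigenvalues are 4 (algebraic multiplicity 3).

For λ = 4: rank(A - 4I) = 2, rank((A - 4I)^2) = 1, rank((A - 4I)^3) = 0. The eigenspace has dimension 3 - 2 = 1, so there is 1 Jordan block; the rank sequence gives block sizes [3].

Assembling the blocks gives the Jordan form J above.

J = [[4, 1, 0], [0, 4, 1], [0, 0, 4]]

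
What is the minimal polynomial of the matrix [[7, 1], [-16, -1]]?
m_A(x) = (x - 3)^2

The characteristic polynomial factors as (x - 3)^2. The minimal polynomial is ∏(x - λ)^{k_λ} where k_λ is the size of the largest Jordan block at λ.

For λ = 3: rank(A - 3I) = 1, and the largest Jordan block has size 2 (the smallest k with rank((A - 3I)^k) = rank((A - 3I)^(k+1))).

So m_A(x) = (x - 3)^2.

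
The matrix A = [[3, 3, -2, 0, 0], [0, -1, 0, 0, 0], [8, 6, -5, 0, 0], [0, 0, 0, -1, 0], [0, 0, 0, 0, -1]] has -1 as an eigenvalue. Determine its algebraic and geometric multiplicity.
The characteristic polynomial is (x + 1)^5, so the factor x + 1 appears with exponent 5: the algebraic multiplicity is 5.

rank(A + I) = 1, so the eigenspace has dimension 5 - 1 = 4: the geometric multiplicity is 4.

Since 4 < 5, A is not diagonalizable.

algebraic multiplicity 5, geometric multiplicity 4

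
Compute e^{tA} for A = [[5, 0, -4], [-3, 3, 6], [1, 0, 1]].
e^{tA} = [[(2*t + 1)*e^{3*t}, 0, -4*t*e^{3*t}], [-3*t*e^{3*t}, e^{3*t}, 6*t*e^{3*t}], [t*e^{3*t}, 0, (1 - 2*t)*e^{3*t}]]

A has Jordan form J = [[3, 1, 0], [0, 3, 0], [0, 0, 3]] with A = PJP^{-1}, so e^{tA} = P e^{tJ} P^{-1}.

For a Jordan block J_k(λ), e^{tJ_k(λ)} = e^{λt} · (I + tN + t^2 N^2/2! + ... + t^{k-1} N^{k-1}/(k-1)!) where N is the nilpotent superdiagonal part.

Assembling the blocks and conjugating back gives the entries of e^{tA} as shown above.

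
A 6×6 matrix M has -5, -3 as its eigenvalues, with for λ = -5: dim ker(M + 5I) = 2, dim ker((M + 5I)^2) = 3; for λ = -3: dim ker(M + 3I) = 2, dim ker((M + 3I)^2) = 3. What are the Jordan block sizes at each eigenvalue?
λ = -5: successive nullity increments [2, 1] count blocks of size ≥ k; block sizes are [2, 1].
λ = -3: successive nullity increments [2, 1] count blocks of size ≥ k; block sizes are [2, 1].

Jordan blocks: (-5, 2), (-5, 1), (-3, 2), (-3, 1)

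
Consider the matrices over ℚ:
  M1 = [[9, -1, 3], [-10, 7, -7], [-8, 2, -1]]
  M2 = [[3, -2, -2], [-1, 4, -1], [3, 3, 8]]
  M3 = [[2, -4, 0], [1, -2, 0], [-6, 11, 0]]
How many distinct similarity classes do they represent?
Characteristic polynomials: χ_{M1} = (x - 5)^3, χ_{M2} = (x - 5)^3, χ_{M3} = x^3.

{M1}: invariant factors (x - 5)^3.

{M2}: invariant factors x - 5, (x - 5)^2.

{M3}: invariant factors x^3.

Matrices are similar if and only if their invariant-factor lists agree; the partition into similarity classes is {M1}, {M2}, {M3}.

3 classes: {M1}, {M2}, {M3}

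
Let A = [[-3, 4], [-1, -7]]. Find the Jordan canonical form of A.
The characteristic polynomial is det(xI - A) = (x + 5)^2, so the eigenvalues are -5 (algebraic multiplicity 2).

For λ = -5: rank(A + 5I) = 1, rank((A + 5I)^2) = 0. The eigenspace has dimension 2 - 1 = 1, so there is 1 Jordan block; the rank sequence gives block sizes [2].

Assembling the blocks gives the Jordan form J above.

J = [[-5, 1], [0, -5]]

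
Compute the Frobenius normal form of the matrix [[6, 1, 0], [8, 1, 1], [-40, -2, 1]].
The invariant factors of A (the non-unit diagonal entries of the Smith normal form of xI - A over ℚ[x]) are (x - 6)(x^2 - 2x - 5), each dividing the next. The characteristic polynomial is their product, (x - 6)(x^2 - 2x - 5).

The rational canonical form is the block-diagonal matrix of companion matrices C(f_i):
R = [[0, 0, -30], [1, 0, -7], [0, 1, 8]].

Note the characteristic polynomial does not split into linear factors over ℚ, so A has no Jordan form over ℚ; the rational canonical form exists over any field.

R = [[0, 0, -30], [1, 0, -7], [0, 1, 8]]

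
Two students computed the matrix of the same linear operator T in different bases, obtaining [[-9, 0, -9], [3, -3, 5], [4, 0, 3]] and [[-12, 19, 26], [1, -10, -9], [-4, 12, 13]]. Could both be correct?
Two matrices over a field are similar if and only if they have the same invariant factors.

Both A and B have characteristic polynomial (x + 3)^3 and minimal polynomial (x + 3)^3. Computing further, both have invariant factors (x + 3)^3. Hence A and B are similar.

Yes.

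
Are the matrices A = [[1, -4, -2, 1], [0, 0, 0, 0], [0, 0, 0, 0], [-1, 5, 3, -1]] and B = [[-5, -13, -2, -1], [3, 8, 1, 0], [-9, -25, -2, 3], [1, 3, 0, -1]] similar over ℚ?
Yes.

Two matrices over a field are similar if and only if they have the same invariant factors.

Both A and B have characteristic polynomial x^4 and minimal polynomial x^3. Computing further, both have invariant factors x, x^3. Hence A and B are similar.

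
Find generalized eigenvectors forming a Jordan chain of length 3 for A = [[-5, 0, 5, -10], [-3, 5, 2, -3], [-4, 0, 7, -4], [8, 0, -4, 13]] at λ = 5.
v_1 = [[2, 1, 1, -2]]^T, v_2 = [[5, 2, 2, -4]]^T, v_3 = [[0, 1, 0, 0]]^T

We seek v_1 ∈ ker((A - 5I)^3) \ ker((A - 5I)^2), then set v_{i+1} = (A - 5I) v_i.

One such chain is v_1 = [[2, 1, 1, -2]]^T, v_2 = [[5, 2, 2, -4]]^T, v_3 = [[0, 1, 0, 0]]^T. Check: (A - 5I) v_3 = [[0, 0, 0, 0]]^T = 0.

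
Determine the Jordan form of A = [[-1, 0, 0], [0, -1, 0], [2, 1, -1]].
J = [[-1, 1, 0], [0, -1, 0], [0, 0, -1]]

The characteristic polynomial is det(xI - A) = (x + 1)^3, so the eigenvalues are -1 (algebraic multiplicity 3).

For λ = -1: rank(A + I) = 1, rank((A + I)^2) = 0. The eigenspace has dimension 3 - 1 = 2, so there are 2 Jordan blocks; the rank sequence gives block sizes [2, 1].

Assembling the blocks gives the Jordan form J above.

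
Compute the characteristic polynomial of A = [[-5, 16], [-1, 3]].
xI - A = [[x + 5, -16], [1, x - 3]].

Expanding det(xI - A) along the first row:
det(xI - A) = + (x + 5)·det([[x - 3]]) - (-16)·det([[1]]).

Evaluating gives χ_A(x) = x^2 + 2x + 1 = (x + 1)^2.

χ_A(x) = (x + 1)^2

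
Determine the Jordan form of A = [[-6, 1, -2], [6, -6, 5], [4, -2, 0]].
J = [[-4, 1, 0], [0, -4, 1], [0, 0, -4]]

The characteristic polynomial is det(xI - A) = (x + 4)^3, so the eigenvalues are -4 (algebraic multiplicity 3).

For λ = -4: rank(A + 4I) = 2, rank((A + 4I)^2) = 1, rank((A + 4I)^3) = 0. The eigenspace has dimension 3 - 2 = 1, so there is 1 Jordan block; the rank sequence gives block sizes [3].

Assembling the blocks gives the Jordan form J above.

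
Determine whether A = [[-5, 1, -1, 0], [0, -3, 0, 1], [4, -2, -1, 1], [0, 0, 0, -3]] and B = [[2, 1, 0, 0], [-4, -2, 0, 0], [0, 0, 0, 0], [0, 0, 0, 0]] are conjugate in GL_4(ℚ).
No.

trace(A) = -12 but trace(B) = 0. The trace is a similarity invariant, so A and B are not similar.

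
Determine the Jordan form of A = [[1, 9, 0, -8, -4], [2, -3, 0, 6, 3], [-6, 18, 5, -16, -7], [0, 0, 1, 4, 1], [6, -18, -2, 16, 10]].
J = [[3, 1, 0, 0, 0], [0, 3, 0, 0, 0], [0, 0, 3, 0, 0], [0, 0, 0, 4, 0], [0, 0, 0, 0, 4]]

The characteristic polynomial is det(xI - A) = (x - 4)^2(x - 3)^3, so the eigenvalues are 3 (algebraic multiplicity 3), 4 (algebraic multiplicity 2).

For λ = 3: rank(A - 3I) = 3, rank((A - 3I)^2) = 2. The eigenspace has dimension 5 - 3 = 2, so there are 2 Jordan blocks; the rank sequence gives block sizes [2, 1].

For λ = 4: rank(A - 4I) = 3. The eigenspace has dimension 5 - 3 = 2, so there are 2 Jordan blocks; the rank sequence gives block sizes [1, 1].

Assembling the blocks gives the Jordan form J above.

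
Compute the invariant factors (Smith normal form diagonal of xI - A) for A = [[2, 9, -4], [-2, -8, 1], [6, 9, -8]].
The Jordan structure of A has elementary divisors (x + 5)^2, (x + 4). Arranging the block sizes at each eigenvalue in decreasing order and taking row products gives the invariant factors.

Invariant factors (smallest first, each dividing the next): (x + 4)(x + 5)^2.

Check: the last factor (x + 4)(x + 5)^2 is the minimal polynomial, and the product (x + 4)(x + 5)^2 is the characteristic polynomial.

(x + 4)(x + 5)^2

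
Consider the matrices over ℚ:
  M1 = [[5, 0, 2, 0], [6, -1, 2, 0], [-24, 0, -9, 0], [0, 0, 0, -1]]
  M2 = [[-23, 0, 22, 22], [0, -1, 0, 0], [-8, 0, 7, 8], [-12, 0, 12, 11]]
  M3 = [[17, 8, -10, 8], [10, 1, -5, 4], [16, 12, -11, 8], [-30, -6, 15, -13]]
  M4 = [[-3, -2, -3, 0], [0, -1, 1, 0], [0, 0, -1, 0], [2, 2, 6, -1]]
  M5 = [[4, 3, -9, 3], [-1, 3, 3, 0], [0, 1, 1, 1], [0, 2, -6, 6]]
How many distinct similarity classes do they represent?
Characteristic polynomials: χ_{M1} = (x + 1)^3(x + 3), χ_{M2} = (x + 1)^3(x + 3), χ_{M3} = (x + 1)^3(x + 3), χ_{M4} = (x + 1)^3(x + 3), χ_{M5} = (x - 4)^2(x - 3)^2.

{M1, M2}: invariant factors x + 1, x + 1, (x + 1)(x + 3).

{M3, M4}: invariant factors x + 1, (x + 1)^2(x + 3).

{M5}: invariant factors x - 4, (x - 4)(x - 3)^2.

Matrices are similar if and only if their invariant-factor lists agree; the partition into similarity classes is {M1, M2}, {M3, M4}, {M5}.

3 classes: {M1, M2}, {M3, M4}, {M5}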